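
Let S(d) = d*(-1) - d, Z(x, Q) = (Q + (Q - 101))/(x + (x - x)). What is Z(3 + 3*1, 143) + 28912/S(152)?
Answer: -7327/114 ≈ -64.272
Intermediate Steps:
Z(x, Q) = (-101 + 2*Q)/x (Z(x, Q) = (Q + (-101 + Q))/(x + 0) = (-101 + 2*Q)/x)
S(d) = -2*d (S(d) = -d - d = -2*d)
Z(3 + 3*1, 143) + 28912/S(152) = (-101 + 2*143)/(3 + 3*1) + 28912/((-2*152)) = (-101 + 286)/(3 + 3) + 28912/(-304) = 185/6 + 28912*(-1/304) = (⅙)*185 - 1807/19 = 185/6 - 1807/19 = -7327/114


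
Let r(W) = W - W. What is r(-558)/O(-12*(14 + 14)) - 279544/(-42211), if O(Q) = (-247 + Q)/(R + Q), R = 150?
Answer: 279544/42211 ≈ 6.6225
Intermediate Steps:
r(W) = 0
O(Q) = (-247 + Q)/(150 + Q)
r(-558)/O(-12*(14 + 14)) - 279544/(-42211) = 0/(((-247 - 12*(14 + 14))/(150 - 12*(14 + 14)))) - 279544/(-42211) = 0/(((-247 - 12*28)/(150 - 12*28))) - 279544*(-1/42211) = 0/(((-247 - 336)/(150 - 336))) + 279544/42211 = 0/((-583/(-186))) + 279544/42211 = 0/((-1/186*(-583))) + 279544/42211 = 0/(583/186) + 279544/42211 = 0*(186/583) + 279544/42211 = 0 + 279544/42211 = 279544/42211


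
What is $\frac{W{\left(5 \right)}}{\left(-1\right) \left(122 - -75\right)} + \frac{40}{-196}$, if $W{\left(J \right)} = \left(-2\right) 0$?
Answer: $- \frac{10}{49} \approx -0.20408$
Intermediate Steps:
$W{\left(J \right)} = 0$
$\frac{W{\left(5 \right)}}{\left(-1\right) \left(122 - -75\right)} + \frac{40}{-196} = \frac{0}{\left(-1\right) \left(122 - -75\right)} + \frac{40}{-196} = \frac{0}{\left(-1\right) \left(122 + 75\right)} + 40 \left(- \frac{1}{196}\right) = \frac{0}{\left(-1\right) 197} - \frac{10}{49} = \frac{0}{-197} - \frac{10}{49} = 0 \left(- \frac{1}{197}\right) - \frac{10}{49} = 0 - \frac{10}{49} = - \frac{10}{49}$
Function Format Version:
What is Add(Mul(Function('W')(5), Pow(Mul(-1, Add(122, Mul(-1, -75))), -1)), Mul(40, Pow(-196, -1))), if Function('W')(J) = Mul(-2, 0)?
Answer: Rational(-10, 49) ≈ -0.20408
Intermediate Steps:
Function('W')(J) = 0
Add(Mul(Function('W')(5), Pow(Mul(-1, Add(122, Mul(-1, -75))), -1)), Mul(40, Pow(-196, -1))) = Add(Mul(0, Pow(Mul(-1, Add(122, Mul(-1, -75))), -1)), Mul(40, Pow(-196, -1))) = Add(Mul(0, Pow(Mul(-1, Add(122, 75)), -1)), Mul(40, Rational(-1, 196))) = Add(Mul(0, Pow(Mul(-1, 197), -1)), Rational(-10, 49)) = Add(Mul(0, Pow(-197, -1)), Rational(-10, 49)) = Add(Mul(0, Rational(-1, 197)), Rational(-10, 49)) = Add(0, Rational(-10, 49)) = Rational(-10, 49)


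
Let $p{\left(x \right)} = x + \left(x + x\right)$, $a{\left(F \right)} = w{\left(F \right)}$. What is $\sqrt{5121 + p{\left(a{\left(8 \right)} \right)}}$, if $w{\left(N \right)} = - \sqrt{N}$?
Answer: $\sqrt{5121 - 6 \sqrt{2}} \approx 71.502$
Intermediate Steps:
$a{\left(F \right)} = - \sqrt{F}$
$p{\left(x \right)} = 3 x$ ($p{\left(x \right)} = x + 2 x = 3 x$)
$\sqrt{5121 + p{\left(a{\left(8 \right)} \right)}} = \sqrt{5121 + 3 \left(- \sqrt{8}\right)} = \sqrt{5121 + 3 \left(- 2 \sqrt{2}\right)} = \sqrt{5121 - 6 \sqrt{2}}$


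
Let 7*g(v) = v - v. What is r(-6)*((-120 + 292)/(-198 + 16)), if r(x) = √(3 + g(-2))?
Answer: -86*√3/91 ≈ -1.6369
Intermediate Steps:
g(v) = 0 (g(v) = (v - v)/7 = (⅐)*0 = 0)
r(x) = √3 (r(x) = √(3 + 0) = √3)
r(-6)*((-120 + 292)/(-198 + 16)) = √3*((-120 + 292)/(-198 + 16)) = √3*(172/(-182)) = √3*(172*(-1/182)) = √3*(-86/91) = -86*√3/91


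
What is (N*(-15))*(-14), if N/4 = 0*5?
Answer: 0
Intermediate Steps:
N = 0 (N = 4*(0*5) = 4*0 = 0)
(N*(-15))*(-14) = (0*(-15))*(-14) = 0*(-14) = 0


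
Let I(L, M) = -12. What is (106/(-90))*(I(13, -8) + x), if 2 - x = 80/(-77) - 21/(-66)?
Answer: 75737/6930 ≈ 10.929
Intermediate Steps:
x = 419/154 (x = 2 - (80/(-77) - 21/(-66)) = 2 - (80*(-1/77) - 21*(-1/66)) = 2 - (-80/77 + 7/22) = 2 - 1*(-111/154) = 2 + 111/154 = 419/154 ≈ 2.7208)
(106/(-90))*(I(13, -8) + x) = (106/(-90))*(-12 + 419/154) = (106*(-1/90))*(-1429/154) = -53/45*(-1429/154) = 75737/6930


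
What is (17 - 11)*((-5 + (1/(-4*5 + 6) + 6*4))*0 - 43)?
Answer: -258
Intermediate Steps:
(17 - 11)*((-5 + (1/(-4*5 + 6) + 6*4))*0 - 43) = 6*((-5 + (1/(-20 + 6) + 24))*0 - 43) = 6*((-5 + (1/(-14) + 24))*0 - 43) = 6*((-5 + (-1/14 + 24))*0 - 43) = 6*((-5 + 335/14)*0 - 43) = 6*((265/14)*0 - 43) = 6*(0 - 43) = 6*(-43) = -258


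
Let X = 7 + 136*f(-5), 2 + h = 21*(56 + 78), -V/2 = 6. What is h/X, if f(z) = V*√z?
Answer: 19684/13317169 + 4589184*I*√5/13317169 ≈ 0.0014781 + 0.77056*I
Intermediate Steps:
V = -12 (V = -2*6 = -12)
h = 2812 (h = -2 + 21*(56 + 78) = -2 + 21*134 = -2 + 2814 = 2812)
f(z) = -12*√z
X = 7 - 1632*I*√5 (X = 7 + 136*(-12*I*√5) = 7 - 1632*I*√5 ≈ 7.0 - 3649.3*I)
h/X = 2812/(7 - 1632*I*√5)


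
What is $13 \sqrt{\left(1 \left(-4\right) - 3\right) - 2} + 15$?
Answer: $15 + 39 i \approx 15.0 + 39.0 i$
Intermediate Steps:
$13 \sqrt{\left(1 \left(-4\right) - 3\right) - 2} + 15 = 13 \sqrt{\left(-4 - 3\right) - 2} + 15 = 13 \sqrt{-7 - 2} + 15 = 13 \sqrt{-9} + 15 = 13 \cdot 3 i + 15 = 39 i + 15 = 15 + 39 i$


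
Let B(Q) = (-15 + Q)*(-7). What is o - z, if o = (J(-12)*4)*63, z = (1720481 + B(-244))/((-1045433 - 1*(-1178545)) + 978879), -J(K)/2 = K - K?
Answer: -1722294/1111991 ≈ -1.5488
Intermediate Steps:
J(K) = 0 (J(K) = -2*(K - K) = -2*0 = 0)
B(Q) = 105 - 7*Q
z = 1722294/1111991 (z = (1720481 + (105 - 7*(-244)))/((-1045433 - 1*(-1178545)) + 978879) = (1720481 + (105 + 1708))/((-1045433 + 1178545) + 978879) = (1720481 + 1813)/(133112 + 978879) = 1722294/1111991 ≈ 1.5488)
o = 0 (o = (0*4)*63 = 0*63 = 0)
o - z = 0 - 1*1722294/1111991 = 0 - 1722294/1111991 = -1722294/1111991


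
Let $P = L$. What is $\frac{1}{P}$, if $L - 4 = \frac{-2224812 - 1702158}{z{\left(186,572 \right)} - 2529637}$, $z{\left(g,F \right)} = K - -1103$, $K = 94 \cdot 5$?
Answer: $\frac{140448}{779957} \approx 0.18007$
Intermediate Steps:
$K = 470$
$z{\left(g,F \right)} = 1573$ ($z{\left(g,F \right)} = 470 - -1103 = 470 + 1103 = 1573$)
$L = \frac{779957}{140448}$ ($L = 4 + \frac{-2224812 - 1702158}{1573 - 2529637} = 4 - \frac{3926970}{-2528064} = 4 - - \frac{218165}{140448} = 4 + \frac{218165}{140448} = \frac{779957}{140448} \approx 5.5534$)
$P = \frac{779957}{140448} \approx 5.5534$
$\frac{1}{P} = \frac{1}{\frac{779957}{140448}} = \frac{140448}{779957}$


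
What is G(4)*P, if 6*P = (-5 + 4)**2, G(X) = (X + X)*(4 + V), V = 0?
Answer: 16/3 ≈ 5.3333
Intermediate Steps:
G(X) = 8*X (G(X) = (X + X)*(4 + 0) = (2*X)*4 = 8*X)
P = 1/6 (P = (-5 + 4)**2/6 = (1/6)*(-1)**2 = (1/6)*1 = 1/6 ≈ 0.16667)
G(4)*P = (8*4)*(1/6) = 32*(1/6) = 16/3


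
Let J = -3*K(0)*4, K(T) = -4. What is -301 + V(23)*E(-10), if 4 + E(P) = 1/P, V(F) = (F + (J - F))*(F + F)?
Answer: -46769/5 ≈ -9353.8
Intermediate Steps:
J = 48 (J = -3*(-4)*4 = 12*4 = 48)
V(F) = 96*F (V(F) = (F + (48 - F))*(F + F) = 48*(2*F) = 96*F)
E(P) = -4 + 1/P
-301 + V(23)*E(-10) = -301 + (96*23)*(-4 + 1/(-10)) = -301 + 2208*(-4 - ⅒) = -301 + 2208*(-41/10) = -301 - 45264/5 = -46769/5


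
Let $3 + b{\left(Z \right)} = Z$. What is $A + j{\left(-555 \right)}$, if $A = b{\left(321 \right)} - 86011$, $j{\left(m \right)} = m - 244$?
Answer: $-86492$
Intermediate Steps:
$j{\left(m \right)} = -244 + m$
$b{\left(Z \right)} = -3 + Z$
$A = -85693$ ($A = \left(-3 + 321\right) - 86011 = 318 - 86011 = -85693$)
$A + j{\left(-555 \right)} = -85693 - 799 = -86492$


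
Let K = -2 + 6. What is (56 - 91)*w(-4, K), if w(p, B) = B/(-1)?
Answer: 140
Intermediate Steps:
K = 4
w(p, B) = -B (w(p, B) = B*(-1) = -B)
(56 - 91)*w(-4, K) = (56 - 91)*(-1*4) = -35*(-4) = 140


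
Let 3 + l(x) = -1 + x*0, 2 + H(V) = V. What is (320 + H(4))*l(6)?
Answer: -1288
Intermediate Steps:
H(V) = -2 + V
l(x) = -4 (l(x) = -3 + (-1 + x*0) = -3 + (-1 + 0) = -3 - 1 = -4)
(320 + H(4))*l(6) = (320 + (-2 + 4))*(-4) = (320 + 2)*(-4) = 322*(-4) = -1288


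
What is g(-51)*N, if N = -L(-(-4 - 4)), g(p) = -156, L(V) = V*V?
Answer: 9984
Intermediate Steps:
L(V) = V²
N = -64 (N = -(-(-4 - 4))² = -(-1*(-8))² = -1*8² = -1*64 = -64)
g(-51)*N = -156*(-64) = 9984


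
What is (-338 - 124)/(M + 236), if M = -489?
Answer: 42/23 ≈ 1.8261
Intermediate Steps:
(-338 - 124)/(M + 236) = (-338 - 124)/(-489 + 236) = -462/(-253) = -462*(-1/253) = 42/23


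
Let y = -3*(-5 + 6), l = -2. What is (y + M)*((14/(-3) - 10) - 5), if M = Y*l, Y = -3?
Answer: -59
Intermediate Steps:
y = -3 (y = -3*1 = -3)
M = 6 (M = -3*(-2) = 6)
(y + M)*((14/(-3) - 10) - 5) = (-3 + 6)*((14/(-3) - 10) - 5) = 3*((14*(-1/3) - 10) - 5) = 3*((-14/3 - 10) - 5) = 3*(-44/3 - 5) = 3*(-59/3) = -59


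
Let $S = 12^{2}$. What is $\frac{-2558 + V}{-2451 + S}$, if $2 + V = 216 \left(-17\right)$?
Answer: $\frac{6232}{2307} \approx 2.7013$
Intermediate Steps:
$V = -3674$ ($V = -2 + 216 \left(-17\right) = -2 - 3672 = -3674$)
$S = 144$
$\frac{-2558 + V}{-2451 + S} = \frac{-2558 - 3674}{-2451 + 144} = - \frac{6232}{-2307} = \left(-6232\right) \left(- \frac{1}{2307}\right) = \frac{6232}{2307}$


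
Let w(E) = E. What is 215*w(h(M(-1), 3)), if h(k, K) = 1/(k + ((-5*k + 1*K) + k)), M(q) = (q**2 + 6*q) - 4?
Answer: 43/6 ≈ 7.1667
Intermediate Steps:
M(q) = -4 + q**2 + 6*q
h(k, K) = 1/(K - 3*k) (h(k, K) = 1/(k + ((-5*k + K) + k)) = 1/(k + ((K - 5*k) + k)) = 1/(k + (K - 4*k)) = 1/(K - 3*k))
215*w(h(M(-1), 3)) = 215/(3 - 3*(-4 + (-1)**2 + 6*(-1))) = 215/(3 - 3*(-4 + 1 - 6)) = 215/(3 - 3*(-9)) = 215/(3 + 27) = 215/30 = 215*(1/30) = 43/6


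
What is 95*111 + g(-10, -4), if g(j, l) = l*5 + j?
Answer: 10515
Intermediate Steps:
g(j, l) = j + 5*l (g(j, l) = 5*l + j = j + 5*l)
95*111 + g(-10, -4) = 95*111 + (-10 + 5*(-4)) = 10545 + (-10 - 20) = 10545 - 30 = 10515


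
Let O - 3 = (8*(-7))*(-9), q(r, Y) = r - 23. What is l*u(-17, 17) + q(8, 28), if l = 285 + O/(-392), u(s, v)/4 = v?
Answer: 1889151/98 ≈ 19277.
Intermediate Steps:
q(r, Y) = -23 + r
u(s, v) = 4*v
O = 507 (O = 3 + (8*(-7))*(-9) = 3 - 56*(-9) = 3 + 504 = 507)
l = 111213/392 (l = 285 + 507/(-392) = 285 + 507*(-1/392) = 285 - 507/392 = 111213/392 ≈ 283.71)
l*u(-17, 17) + q(8, 28) = 111213*(4*17)/392 + (-23 + 8) = (111213/392)*68 - 15 = 1890621/98 - 15 = 1889151/98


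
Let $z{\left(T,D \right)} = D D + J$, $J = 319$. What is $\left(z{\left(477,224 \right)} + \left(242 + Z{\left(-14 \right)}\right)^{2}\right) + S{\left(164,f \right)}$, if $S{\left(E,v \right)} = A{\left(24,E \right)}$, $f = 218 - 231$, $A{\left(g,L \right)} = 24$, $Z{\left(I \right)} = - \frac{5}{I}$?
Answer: $\frac{21414173}{196} \approx 1.0926 \cdot 10^{5}$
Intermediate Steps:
$z{\left(T,D \right)} = 319 + D^{2}$ ($z{\left(T,D \right)} = D D + 319 = D^{2} + 319 = 319 + D^{2}$)
$f = -13$
$S{\left(E,v \right)} = 24$
$\left(z{\left(477,224 \right)} + \left(242 + Z{\left(-14 \right)}\right)^{2}\right) + S{\left(164,f \right)} = \left(\left(319 + 224^{2}\right) + \left(242 - \frac{5}{-14}\right)^{2}\right) + 24 = \left(\left(319 + 50176\right) + \left(242 - - \frac{5}{14}\right)^{2}\right) + 24 = \left(50495 + \left(242 + \frac{5}{14}\right)^{2}\right) + 24 = \left(50495 + \left(\frac{3393}{14}\right)^{2}\right) + 24 = \left(50495 + \frac{11512449}{196}\right) + 24 = \frac{21409469}{196} + 24 = \frac{21414173}{196}$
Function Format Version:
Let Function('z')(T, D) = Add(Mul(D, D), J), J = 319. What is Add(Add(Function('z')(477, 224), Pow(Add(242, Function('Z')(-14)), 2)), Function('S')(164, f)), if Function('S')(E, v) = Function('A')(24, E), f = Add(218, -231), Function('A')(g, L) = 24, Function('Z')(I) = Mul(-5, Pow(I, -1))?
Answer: Rational(21414173, 196) ≈ 1.0926e+5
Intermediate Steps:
Function('z')(T, D) = Add(319, Pow(D, 2)) (Function('z')(T, D) = Add(Mul(D, D), 319) = Add(Pow(D, 2), 319) = Add(319, Pow(D, 2)))
f = -13
Function('S')(E, v) = 24
Add(Add(Function('z')(477, 224), Pow(Add(242, Function('Z')(-14)), 2)), Function('S')(164, f)) = Add(Add(Add(319, Pow(224, 2)), Pow(Add(242, Mul(-5, Pow(-14, -1))), 2)), 24) = Add(Add(Add(319, 50176), Pow(Add(242, Mul(-5, Rational(-1, 14))), 2)), 24) = Add(Add(50495, Pow(Add(242, Rational(5, 14)), 2)), 24) = Add(Add(50495, Pow(Rational(3393, 14), 2)), 24) = Add(Add(50495, Rational(11512449, 196)), 24) = Add(Rational(21409469, 196), 24) = Rational(21414173, 196)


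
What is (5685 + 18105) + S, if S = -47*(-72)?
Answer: 27174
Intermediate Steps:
S = 3384
(5685 + 18105) + S = (5685 + 18105) + 3384 = 23790 + 3384 = 27174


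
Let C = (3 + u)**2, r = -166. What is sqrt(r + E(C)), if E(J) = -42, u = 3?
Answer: 4*I*sqrt(13) ≈ 14.422*I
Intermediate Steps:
C = 36 (C = (3 + 3)**2 = 6**2 = 36)
sqrt(r + E(C)) = sqrt(-166 - 42) = sqrt(-208) = 4*I*sqrt(13)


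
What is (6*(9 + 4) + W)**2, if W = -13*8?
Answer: 676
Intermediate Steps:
W = -104
(6*(9 + 4) + W)**2 = (6*(9 + 4) - 104)**2 = (6*13 - 104)**2 = (78 - 104)**2 = (-26)**2 = 676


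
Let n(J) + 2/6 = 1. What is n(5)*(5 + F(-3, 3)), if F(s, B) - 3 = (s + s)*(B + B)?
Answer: -56/3 ≈ -18.667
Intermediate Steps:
F(s, B) = 3 + 4*B*s (F(s, B) = 3 + (s + s)*(B + B) = 3 + (2*s)*(2*B) = 3 + 4*B*s)
n(J) = 2/3 (n(J) = -1/3 + 1 = 2/3)
n(5)*(5 + F(-3, 3)) = 2*(5 + (3 + 4*3*(-3)))/3 = 2*(5 + (3 - 36))/3 = 2*(5 - 33)/3 = (2/3)*(-28) = -56/3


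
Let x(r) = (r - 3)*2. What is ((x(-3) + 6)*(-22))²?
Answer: 17424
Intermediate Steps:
x(r) = -6 + 2*r (x(r) = (-3 + r)*2 = -6 + 2*r)
((x(-3) + 6)*(-22))² = (((-6 + 2*(-3)) + 6)*(-22))² = (((-6 - 6) + 6)*(-22))² = ((-12 + 6)*(-22))² = (-6*(-22))² = 132² = 17424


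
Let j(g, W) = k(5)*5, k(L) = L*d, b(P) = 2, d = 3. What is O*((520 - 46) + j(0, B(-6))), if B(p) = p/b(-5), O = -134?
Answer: -73566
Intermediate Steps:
B(p) = p/2
k(L) = 3*L (k(L) = L*3 = 3*L)
j(g, W) = 75 (j(g, W) = (3*5)*5 = 15*5 = 75)
O*((520 - 46) + j(0, B(-6))) = -134*((520 - 46) + 75) = -134*(474 + 75) = -134*549 = -73566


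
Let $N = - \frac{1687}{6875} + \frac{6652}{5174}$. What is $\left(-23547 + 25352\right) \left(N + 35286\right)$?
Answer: $\frac{226564345728891}{3557125} \approx 6.3693 \cdot 10^{7}$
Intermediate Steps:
$N = \frac{18501981}{17785625}$ ($N = \left(-1687\right) \frac{1}{6875} + 6652 \cdot \frac{1}{5174} = - \frac{1687}{6875} + \frac{3326}{2587} = \frac{18501981}{17785625} \approx 1.0403$)
$\left(-23547 + 25352\right) \left(N + 35286\right) = \left(-23547 + 25352\right) \left(\frac{18501981}{17785625} + 35286\right) = 1805 \cdot \frac{627602065731}{17785625} = \frac{226564345728891}{3557125}$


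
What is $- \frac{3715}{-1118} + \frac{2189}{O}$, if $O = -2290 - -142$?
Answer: $\frac{2766259}{1200732} \approx 2.3038$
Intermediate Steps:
$O = -2148$ ($O = -2290 + 142 = -2148$)
$- \frac{3715}{-1118} + \frac{2189}{O} = - \frac{3715}{-1118} + \frac{2189}{-2148} = \left(-3715\right) \left(- \frac{1}{1118}\right) + 2189 \left(- \frac{1}{2148}\right) = \frac{3715}{1118} - \frac{2189}{2148} = \frac{2766259}{1200732}$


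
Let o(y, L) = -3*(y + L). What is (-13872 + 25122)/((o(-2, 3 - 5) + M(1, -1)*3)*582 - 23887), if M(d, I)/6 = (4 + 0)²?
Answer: 11250/150713 ≈ 0.074645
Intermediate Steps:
o(y, L) = -3*L - 3*y (o(y, L) = -3*(L + y) = -3*L - 3*y)
M(d, I) = 96 (M(d, I) = 6*(4 + 0)² = 6*4² = 6*16 = 96)
(-13872 + 25122)/((o(-2, 3 - 5) + M(1, -1)*3)*582 - 23887) = (-13872 + 25122)/(((-3*(3 - 5) - 3*(-2)) + 96*3)*582 - 23887) = 11250/(((-3*(-2) + 6) + 288)*582 - 23887) = 11250/(((6 + 6) + 288)*582 - 23887) = 11250/((12 + 288)*582 - 23887) = 11250/(300*582 - 23887) = 11250/(174600 - 23887) = 11250/150713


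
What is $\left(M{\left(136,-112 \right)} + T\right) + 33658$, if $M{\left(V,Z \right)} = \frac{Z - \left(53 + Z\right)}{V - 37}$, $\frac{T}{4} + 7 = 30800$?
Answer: $\frac{15526117}{99} \approx 1.5683 \cdot 10^{5}$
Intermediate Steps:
$T = 123172$ ($T = -28 + 4 \cdot 30800 = -28 + 123200 = 123172$)
$M{\left(V,Z \right)} = - \frac{53}{-37 + V}$
$\left(M{\left(136,-112 \right)} + T\right) + 33658 = \left(- \frac{53}{-37 + 136} + 123172\right) + 33658 = \left(- \frac{53}{99} + 123172\right) + 33658 = \frac{12193975}{99} + 33658 = \frac{15526117}{99}$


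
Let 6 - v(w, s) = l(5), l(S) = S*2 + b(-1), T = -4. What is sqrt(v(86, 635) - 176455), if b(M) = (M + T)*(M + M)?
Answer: I*sqrt(176469) ≈ 420.08*I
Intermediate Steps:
b(M) = 2*M*(-4 + M) (b(M) = (M - 4)*(M + M) = (-4 + M)*(2*M) = 2*M*(-4 + M))
l(S) = 10 + 2*S (l(S) = S*2 + 2*(-1)*(-4 - 1) = 2*S + 2*(-1)*(-5) = 2*S + 10 = 10 + 2*S)
v(w, s) = -14 (v(w, s) = 6 - (10 + 2*5) = 6 - (10 + 10) = 6 - 1*20 = 6 - 20 = -14)
sqrt(v(86, 635) - 176455) = sqrt(-14 - 176455) = sqrt(-176469) = I*sqrt(176469)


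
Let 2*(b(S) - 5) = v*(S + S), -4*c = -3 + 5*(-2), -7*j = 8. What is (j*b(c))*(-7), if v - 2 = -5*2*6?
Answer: -1468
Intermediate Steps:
j = -8/7 (j = -⅐*8 = -8/7 ≈ -1.1429)
c = 13/4 (c = -(-3 + 5*(-2))/4 = -(-3 - 10)/4 = -¼*(-13) = 13/4 ≈ 3.2500)
v = -58 (v = 2 - 5*2*6 = 2 - 10*6 = 2 - 60 = -58)
b(S) = 5 - 58*S (b(S) = 5 + (-58*(S + S))/2 = 5 + (-116*S)/2 = 5 - 58*S)
(j*b(c))*(-7) = -8*(5 - 58*13/4)/7*(-7) = -8*(5 - 377/2)/7*(-7) = -8/7*(-367/2)*(-7) = (1468/7)*(-7) = -1468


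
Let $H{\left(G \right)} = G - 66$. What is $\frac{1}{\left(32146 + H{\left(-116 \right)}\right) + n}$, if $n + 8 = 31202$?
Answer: $\frac{1}{63158} \approx 1.5833 \cdot 10^{-5}$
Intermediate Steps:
$H{\left(G \right)} = -66 + G$
$n = 31194$ ($n = -8 + 31202 = 31194$)
$\frac{1}{\left(32146 + H{\left(-116 \right)}\right) + n} = \frac{1}{\left(32146 - 182\right) + 31194} = \frac{1}{31964 + 31194} = \frac{1}{63158}$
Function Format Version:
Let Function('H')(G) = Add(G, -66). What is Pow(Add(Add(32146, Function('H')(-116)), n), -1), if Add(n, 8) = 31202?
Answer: Rational(1, 63158) ≈ 1.5833e-5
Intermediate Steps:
Function('H')(G) = Add(-66, G)
n = 31194 (n = Add(-8, 31202) = 31194)
Pow(Add(Add(32146, Function('H')(-116)), n), -1) = Pow(Add(Add(32146, Add(-66, -116)), 31194), -1) = Pow(Add(Add(32146, -182), 31194), -1) = Pow(Add(31964, 31194), -1) = Pow(63158, -1) = Rational(1, 63158)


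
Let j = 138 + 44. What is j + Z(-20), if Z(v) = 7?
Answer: 189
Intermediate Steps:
j = 182
j + Z(-20) = 182 + 7 = 189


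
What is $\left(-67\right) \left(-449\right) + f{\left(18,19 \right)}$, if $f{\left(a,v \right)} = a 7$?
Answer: $30209$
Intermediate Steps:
$f{\left(a,v \right)} = 7 a$
$\left(-67\right) \left(-449\right) + f{\left(18,19 \right)} = \left(-67\right) \left(-449\right) + 7 \cdot 18 = 30083 + 126 = 30209$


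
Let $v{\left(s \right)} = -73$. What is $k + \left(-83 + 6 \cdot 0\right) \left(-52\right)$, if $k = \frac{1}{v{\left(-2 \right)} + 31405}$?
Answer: $\frac{135228913}{31332} \approx 4316.0$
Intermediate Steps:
$k = \frac{1}{31332}$ ($k = \frac{1}{-73 + 31405} = \frac{1}{31332} \approx 3.1916 \cdot 10^{-5}$)
$k + \left(-83 + 6 \cdot 0\right) \left(-52\right) = \frac{1}{31332} + \left(-83 + 6 \cdot 0\right) \left(-52\right) = \frac{1}{31332} + \left(-83 + 0\right) \left(-52\right) = \frac{1}{31332} - -4316 = \frac{1}{31332} + 4316 = \frac{135228913}{31332}$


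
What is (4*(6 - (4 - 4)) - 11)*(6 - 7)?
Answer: -13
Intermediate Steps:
(4*(6 - (4 - 4)) - 11)*(6 - 7) = (4*(6 - 1*0) - 11)*(-1) = (4*(6 + 0) - 11)*(-1) = (4*6 - 11)*(-1) = (24 - 11)*(-1) = 13*(-1) = -13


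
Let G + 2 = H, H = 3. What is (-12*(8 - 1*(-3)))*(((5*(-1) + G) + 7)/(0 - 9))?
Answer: 44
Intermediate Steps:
G = 1 (G = -2 + 3 = 1)
(-12*(8 - 1*(-3)))*(((5*(-1) + G) + 7)/(0 - 9)) = (-12*(8 - 1*(-3)))*(((5*(-1) + 1) + 7)/(0 - 9)) = (-12*(8 + 3))*(((-5 + 1) + 7)/(-9)) = (-12*11)*((-4 + 7)*(-⅑)) = -396*(-1)/9 = -132*(-⅓) = 44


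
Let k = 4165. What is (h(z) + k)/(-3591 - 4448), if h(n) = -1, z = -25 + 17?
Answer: -4164/8039 ≈ -0.51797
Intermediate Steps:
z = -8
(h(z) + k)/(-3591 - 4448) = (-1 + 4165)/(-3591 - 4448) = 4164/(-8039) = 4164*(-1/8039) = -4164/8039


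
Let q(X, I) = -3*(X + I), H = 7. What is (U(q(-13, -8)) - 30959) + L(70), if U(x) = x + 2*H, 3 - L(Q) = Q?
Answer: -30949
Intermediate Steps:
L(Q) = 3 - Q
q(X, I) = -3*I - 3*X (q(X, I) = -3*(I + X) = -3*I - 3*X)
U(x) = 14 + x (U(x) = x + 2*7 = x + 14 = 14 + x)
(U(q(-13, -8)) - 30959) + L(70) = ((14 + (-3*(-8) - 3*(-13))) - 30959) + (3 - 1*70) = ((14 + (24 + 39)) - 30959) + (3 - 70) = ((14 + 63) - 30959) - 67 = (77 - 30959) - 67 = -30882 - 67 = -30949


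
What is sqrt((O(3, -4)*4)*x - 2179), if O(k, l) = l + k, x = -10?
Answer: I*sqrt(2139) ≈ 46.249*I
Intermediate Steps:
O(k, l) = k + l
sqrt((O(3, -4)*4)*x - 2179) = sqrt(((3 - 4)*4)*(-10) - 2179) = sqrt(-1*4*(-10) - 2179) = sqrt(-4*(-10) - 2179) = sqrt(40 - 2179) = sqrt(-2139) = I*sqrt(2139)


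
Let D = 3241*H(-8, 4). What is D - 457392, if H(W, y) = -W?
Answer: -431464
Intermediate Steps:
D = 25928 (D = 3241*(-1*(-8)) = 3241*8 = 25928)
D - 457392 = 25928 - 457392 = -431464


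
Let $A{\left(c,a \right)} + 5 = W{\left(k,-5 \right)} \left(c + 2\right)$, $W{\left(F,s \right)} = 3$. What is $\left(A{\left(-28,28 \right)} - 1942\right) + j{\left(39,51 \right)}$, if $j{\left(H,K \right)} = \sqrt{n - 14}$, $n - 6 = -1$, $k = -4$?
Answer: $-2025 + 3 i \approx -2025.0 + 3.0 i$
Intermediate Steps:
$n = 5$ ($n = 6 - 1 = 5$)
$j{\left(H,K \right)} = 3 i$ ($j{\left(H,K \right)} = \sqrt{5 - 14} = \sqrt{-9} = 3 i$)
$A{\left(c,a \right)} = 1 + 3 c$ ($A{\left(c,a \right)} = -5 + 3 \left(c + 2\right) = -5 + 3 \left(2 + c\right) = -5 + \left(6 + 3 c\right) = 1 + 3 c$)
$\left(A{\left(-28,28 \right)} - 1942\right) + j{\left(39,51 \right)} = \left(\left(1 + 3 \left(-28\right)\right) - 1942\right) + 3 i = \left(\left(1 - 84\right) - 1942\right) + 3 i = \left(-83 - 1942\right) + 3 i = -2025 + 3 i$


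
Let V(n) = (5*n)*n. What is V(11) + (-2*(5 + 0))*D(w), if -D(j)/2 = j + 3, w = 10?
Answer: 865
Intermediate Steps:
D(j) = -6 - 2*j (D(j) = -2*(j + 3) = -2*(3 + j) = -6 - 2*j)
V(n) = 5*n²
V(11) + (-2*(5 + 0))*D(w) = 5*11² + (-2*(5 + 0))*(-6 - 2*10) = 5*121 + (-2*5)*(-6 - 20) = 605 - 10*(-26) = 605 + 260 = 865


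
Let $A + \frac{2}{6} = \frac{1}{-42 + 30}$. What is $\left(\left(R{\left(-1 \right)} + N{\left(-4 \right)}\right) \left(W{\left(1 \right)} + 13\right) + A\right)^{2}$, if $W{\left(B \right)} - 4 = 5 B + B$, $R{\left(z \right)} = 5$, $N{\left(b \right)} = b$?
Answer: $\frac{73441}{144} \approx 510.01$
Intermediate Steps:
$A = - \frac{5}{12}$ ($A = - \frac{1}{3} + \frac{1}{-42 + 30} = - \frac{1}{3} + \frac{1}{-12} = - \frac{1}{3} - \frac{1}{12} = - \frac{5}{12} \approx -0.41667$)
$W{\left(B \right)} = 4 + 6 B$ ($W{\left(B \right)} = 4 + \left(5 B + B\right) = 4 + 6 B$)
$\left(\left(R{\left(-1 \right)} + N{\left(-4 \right)}\right) \left(W{\left(1 \right)} + 13\right) + A\right)^{2} = \left(\left(5 - 4\right) \left(\left(4 + 6 \cdot 1\right) + 13\right) - \frac{5}{12}\right)^{2} = \left(1 \left(\left(4 + 6\right) + 13\right) - \frac{5}{12}\right)^{2} = \left(1 \left(10 + 13\right) - \frac{5}{12}\right)^{2} = \left(1 \cdot 23 - \frac{5}{12}\right)^{2} = \left(23 - \frac{5}{12}\right)^{2} = \left(\frac{271}{12}\right)^{2} = \frac{73441}{144}$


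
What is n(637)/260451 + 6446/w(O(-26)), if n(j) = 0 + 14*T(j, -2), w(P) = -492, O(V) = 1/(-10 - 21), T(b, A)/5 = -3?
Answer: -93276137/7118994 ≈ -13.102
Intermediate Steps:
T(b, A) = -15 (T(b, A) = 5*(-3) = -15)
O(V) = -1/31 (O(V) = 1/(-31) = -1/31)
n(j) = -210 (n(j) = 0 + 14*(-15) = 0 - 210 = -210)
n(637)/260451 + 6446/w(O(-26)) = -210/260451 + 6446/(-492) = -210*1/260451 + 6446*(-1/492) = -70/86817 - 3223/246 = -93276137/7118994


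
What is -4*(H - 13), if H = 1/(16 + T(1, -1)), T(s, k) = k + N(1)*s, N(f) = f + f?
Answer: 880/17 ≈ 51.765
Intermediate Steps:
N(f) = 2*f
T(s, k) = k + 2*s (T(s, k) = k + (2*1)*s = k + 2*s)
H = 1/17 (H = 1/(16 + (-1 + 2*1)) = 1/(16 + (-1 + 2)) = 1/(16 + 1) = 1/17 ≈ 0.058824)
-4*(H - 13) = -4*(1/17 - 13) = -4*(-220/17) = 880/17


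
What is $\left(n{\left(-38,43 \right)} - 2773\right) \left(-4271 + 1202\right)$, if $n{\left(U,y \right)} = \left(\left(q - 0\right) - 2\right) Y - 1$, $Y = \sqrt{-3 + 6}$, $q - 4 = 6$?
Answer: $8513406 - 24552 \sqrt{3} \approx 8.4709 \cdot 10^{6}$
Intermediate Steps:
$q = 10$ ($q = 4 + 6 = 10$)
$Y = \sqrt{3} \approx 1.732$
$n{\left(U,y \right)} = -1 + 8 \sqrt{3}$ ($n{\left(U,y \right)} = \left(\left(10 - 0\right) - 2\right) \sqrt{3} - 1 = \left(\left(10 + 0\right) - 2\right) \sqrt{3} - 1 = \left(10 - 2\right) \sqrt{3} - 1 = 8 \sqrt{3} - 1 = -1 + 8 \sqrt{3}$)
$\left(n{\left(-38,43 \right)} - 2773\right) \left(-4271 + 1202\right) = \left(\left(-1 + 8 \sqrt{3}\right) - 2773\right) \left(-4271 + 1202\right) = \left(-2774 + 8 \sqrt{3}\right) \left(-3069\right) = 8513406 - 24552 \sqrt{3}$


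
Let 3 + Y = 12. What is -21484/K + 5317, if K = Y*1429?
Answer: 68360453/12861 ≈ 5315.3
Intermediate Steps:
Y = 9 (Y = -3 + 12 = 9)
K = 12861 (K = 9*1429 = 12861)
-21484/K + 5317 = -21484/12861 + 5317 = 68360453/12861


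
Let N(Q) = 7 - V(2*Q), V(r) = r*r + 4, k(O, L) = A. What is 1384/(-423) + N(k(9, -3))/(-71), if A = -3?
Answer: -84305/30033 ≈ -2.8071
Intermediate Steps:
k(O, L) = -3
V(r) = 4 + r² (V(r) = r² + 4 = 4 + r²)
N(Q) = 3 - 4*Q² (N(Q) = 7 - (4 + (2*Q)²) = 7 - (4 + 4*Q²) = 7 + (-4 - 4*Q²) = 3 - 4*Q²)
1384/(-423) + N(k(9, -3))/(-71) = 1384/(-423) + (3 - 4*(-3)²)/(-71) = 1384*(-1/423) + (3 - 4*9)*(-1/71) = -1384/423 + (3 - 36)*(-1/71) = -1384/423 - 33*(-1/71) = -1384/423 + 33/71 = -84305/30033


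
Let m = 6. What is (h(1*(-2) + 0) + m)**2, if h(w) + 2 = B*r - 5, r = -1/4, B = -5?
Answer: 1/16 ≈ 0.062500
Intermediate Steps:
r = -1/4 (r = -1*1/4 = -1/4 ≈ -0.25000)
h(w) = -23/4 (h(w) = -2 + (-5*(-1/4) - 5) = -2 + (5/4 - 5) = -2 - 15/4 = -23/4)
(h(1*(-2) + 0) + m)**2 = (-23/4 + 6)**2 = (1/4)**2 = 1/16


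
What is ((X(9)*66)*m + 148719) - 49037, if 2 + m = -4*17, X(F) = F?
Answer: 58102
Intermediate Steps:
m = -70 (m = -2 - 4*17 = -2 - 68 = -70)
((X(9)*66)*m + 148719) - 49037 = ((9*66)*(-70) + 148719) - 49037 = (594*(-70) + 148719) - 49037 = (-41580 + 148719) - 49037 = 107139 - 49037 = 58102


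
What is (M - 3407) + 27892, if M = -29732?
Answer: -5247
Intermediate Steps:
(M - 3407) + 27892 = (-29732 - 3407) + 27892 = -33139 + 27892 = -5247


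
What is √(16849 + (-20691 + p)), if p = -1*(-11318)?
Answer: 2*√1869 ≈ 86.464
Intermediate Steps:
p = 11318
√(16849 + (-20691 + p)) = √(16849 + (-20691 + 11318)) = √(16849 - 9373) = √7476 = 2*√1869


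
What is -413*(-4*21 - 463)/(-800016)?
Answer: -32273/114288 ≈ -0.28238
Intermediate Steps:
-413*(-4*21 - 463)/(-800016) = -413*(-84 - 463)*(-1/800016) = -413*(-547)*(-1/800016) = 225911*(-1/800016) = -32273/114288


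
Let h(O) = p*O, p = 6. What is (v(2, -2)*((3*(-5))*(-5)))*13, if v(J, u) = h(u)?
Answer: -11700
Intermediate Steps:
h(O) = 6*O
v(J, u) = 6*u
(v(2, -2)*((3*(-5))*(-5)))*13 = ((6*(-2))*((3*(-5))*(-5)))*13 = -(-180)*(-5)*13 = -12*75*13 = -900*13 = -11700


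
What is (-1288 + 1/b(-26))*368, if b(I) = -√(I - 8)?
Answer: -473984 + 184*I*√34/17 ≈ -4.7398e+5 + 63.111*I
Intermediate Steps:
b(I) = -√(-8 + I)
(-1288 + 1/b(-26))*368 = (-1288 + 1/(-√(-8 - 26)))*368 = (-1288 + 1/(-√(-34)))*368 = (-1288 + 1/(-I*√34))*368 = (-1288 + I*√34/34)*368 = -473984 + 184*I*√34/17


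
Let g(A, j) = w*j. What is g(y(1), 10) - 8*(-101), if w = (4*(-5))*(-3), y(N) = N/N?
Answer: 1408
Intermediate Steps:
y(N) = 1
w = 60 (w = -20*(-3) = 60)
g(A, j) = 60*j
g(y(1), 10) - 8*(-101) = 60*10 - 8*(-101) = 600 + 808 = 1408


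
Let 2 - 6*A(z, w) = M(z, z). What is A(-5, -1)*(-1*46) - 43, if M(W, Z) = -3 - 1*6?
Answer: -382/3 ≈ -127.33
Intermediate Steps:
M(W, Z) = -9 (M(W, Z) = -3 - 6 = -9)
A(z, w) = 11/6 (A(z, w) = ⅓ - ⅙*(-9) = ⅓ + 3/2 = 11/6)
A(-5, -1)*(-1*46) - 43 = 11*(-1*46)/6 - 43 = (11/6)*(-46) - 43 = -253/3 - 43 = -382/3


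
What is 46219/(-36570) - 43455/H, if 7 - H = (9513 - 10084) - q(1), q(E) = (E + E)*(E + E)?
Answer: -134670734/1773645 ≈ -75.929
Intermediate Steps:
q(E) = 4*E**2 (q(E) = (2*E)*(2*E) = 4*E**2)
H = 582 (H = 7 - ((9513 - 10084) - 4*1**2) = 7 - (-571 - 4) = 7 - 1*(-575) = 7 + 575 = 582)
46219/(-36570) - 43455/H = 46219/(-36570) - 43455/582 = 46219*(-1/36570) - 43455*1/582 = -46219/36570 - 14485/194 = -134670734/1773645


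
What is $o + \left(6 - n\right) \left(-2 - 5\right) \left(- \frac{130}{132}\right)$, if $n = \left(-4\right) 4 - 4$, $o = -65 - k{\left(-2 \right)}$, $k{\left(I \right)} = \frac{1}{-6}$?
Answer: $\frac{2517}{22} \approx 114.41$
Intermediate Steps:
$k{\left(I \right)} = - \frac{1}{6}$
$o = - \frac{389}{6}$ ($o = -65 - - \frac{1}{6} = -65 + \frac{1}{6} = - \frac{389}{6} \approx -64.833$)
$n = -20$ ($n = -16 - 4 = -20$)
$o + \left(6 - n\right) \left(-2 - 5\right) \left(- \frac{130}{132}\right) = - \frac{389}{6} + \left(6 - -20\right) \left(-2 - 5\right) \left(- \frac{130}{132}\right) = - \frac{389}{6} + \left(6 + 20\right) \left(-7\right) \left(\left(-130\right) \frac{1}{132}\right) = - \frac{389}{6} + 26 \left(-7\right) \left(- \frac{65}{66}\right) = - \frac{389}{6} - - \frac{5915}{33} = - \frac{389}{6} + \frac{5915}{33} = \frac{2517}{22}$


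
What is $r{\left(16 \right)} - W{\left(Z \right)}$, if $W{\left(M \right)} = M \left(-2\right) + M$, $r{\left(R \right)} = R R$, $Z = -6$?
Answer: $250$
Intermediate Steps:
$r{\left(R \right)} = R^{2}$
$W{\left(M \right)} = - M$ ($W{\left(M \right)} = - 2 M + M = - M$)
$r{\left(16 \right)} - W{\left(Z \right)} = 16^{2} - \left(-1\right) \left(-6\right) = 256 - 6 = 250$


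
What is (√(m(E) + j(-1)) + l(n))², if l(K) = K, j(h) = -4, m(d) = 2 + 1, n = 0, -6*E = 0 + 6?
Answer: -1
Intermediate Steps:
E = -1 (E = -(0 + 6)/6 = -⅙*6 = -1)
m(d) = 3
(√(m(E) + j(-1)) + l(n))² = (√(3 - 4) + 0)² = (√(-1) + 0)² = (I + 0)² = I² = -1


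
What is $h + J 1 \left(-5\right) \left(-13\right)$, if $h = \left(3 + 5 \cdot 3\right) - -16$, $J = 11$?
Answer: $749$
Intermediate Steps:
$h = 34$ ($h = \left(3 + 15\right) + 16 = 18 + 16 = 34$)
$h + J 1 \left(-5\right) \left(-13\right) = 34 + 11 \cdot 1 \left(-5\right) \left(-13\right) = 34 + 11 \left(\left(-5\right) \left(-13\right)\right) = 34 + 11 \cdot 65 = 34 + 715 = 749$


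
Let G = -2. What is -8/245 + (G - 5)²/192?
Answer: 10469/47040 ≈ 0.22256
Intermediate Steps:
-8/245 + (G - 5)²/192 = -8/245 + (-2 - 5)²/192 = -8*1/245 + (-7)²*(1/192) = -8/245 + 49*(1/192) = -8/245 + 49/192 = 10469/47040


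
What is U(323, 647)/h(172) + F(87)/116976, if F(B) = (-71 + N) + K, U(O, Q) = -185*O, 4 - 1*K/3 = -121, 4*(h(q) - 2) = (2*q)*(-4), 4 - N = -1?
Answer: 61315847/350928 ≈ 174.72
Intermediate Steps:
N = 5 (N = 4 - 1*(-1) = 4 + 1 = 5)
h(q) = 2 - 2*q (h(q) = 2 + ((2*q)*(-4))/4 = 2 + (-8*q)/4 = 2 - 2*q)
K = 375 (K = 12 - 3*(-121) = 12 + 363 = 375)
F(B) = 309 (F(B) = (-71 + 5) + 375 = -66 + 375 = 309)
U(323, 647)/h(172) + F(87)/116976 = (-185*323)/(2 - 2*172) + 309/116976 = -59755/(2 - 344) + 309*(1/116976) = -59755/(-342) + 103/38992 = -59755*(-1/342) + 103/38992 = 3145/18 + 103/38992 = 61315847/350928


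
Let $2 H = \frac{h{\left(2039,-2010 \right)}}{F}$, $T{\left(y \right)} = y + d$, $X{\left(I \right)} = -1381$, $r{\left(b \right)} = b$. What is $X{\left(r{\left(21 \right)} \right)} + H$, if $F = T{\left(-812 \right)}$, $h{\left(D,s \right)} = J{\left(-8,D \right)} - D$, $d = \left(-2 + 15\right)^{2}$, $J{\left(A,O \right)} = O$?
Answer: $-1381$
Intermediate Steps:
$d = 169$ ($d = 13^{2} = 169$)
$T{\left(y \right)} = 169 + y$ ($T{\left(y \right)} = y + 169 = 169 + y$)
$h{\left(D,s \right)} = 0$ ($h{\left(D,s \right)} = D - D = 0$)
$F = -643$ ($F = 169 - 812 = -643$)
$H = 0$ ($H = \frac{0 \frac{1}{-643}}{2} = \frac{0 \left(- \frac{1}{643}\right)}{2} = \frac{1}{2} \cdot 0 = 0$)
$X{\left(r{\left(21 \right)} \right)} + H = -1381 + 0 = -1381$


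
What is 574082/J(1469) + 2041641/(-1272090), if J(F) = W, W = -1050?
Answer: -24414256481/44523150 ≈ -548.35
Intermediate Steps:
J(F) = -1050
574082/J(1469) + 2041641/(-1272090) = 574082/(-1050) + 2041641/(-1272090) = 574082*(-1/1050) + 2041641*(-1/1272090) = -287041/525 - 680547/424030 = -24414256481/44523150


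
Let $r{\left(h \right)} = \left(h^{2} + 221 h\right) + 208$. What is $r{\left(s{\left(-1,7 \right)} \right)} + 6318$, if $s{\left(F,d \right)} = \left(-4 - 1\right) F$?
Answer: $7656$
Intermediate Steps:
$s{\left(F,d \right)} = - 5 F$
$r{\left(h \right)} = 208 + h^{2} + 221 h$
$r{\left(s{\left(-1,7 \right)} \right)} + 6318 = \left(208 + \left(\left(-5\right) \left(-1\right)\right)^{2} + 221 \left(\left(-5\right) \left(-1\right)\right)\right) + 6318 = \left(208 + 5^{2} + 221 \cdot 5\right) + 6318 = \left(208 + 25 + 1105\right) + 6318 = 1338 + 6318 = 7656$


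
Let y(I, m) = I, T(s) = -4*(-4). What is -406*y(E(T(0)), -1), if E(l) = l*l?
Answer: -103936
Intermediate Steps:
T(s) = 16
E(l) = l²
-406*y(E(T(0)), -1) = -406*16² = -406*256 = -103936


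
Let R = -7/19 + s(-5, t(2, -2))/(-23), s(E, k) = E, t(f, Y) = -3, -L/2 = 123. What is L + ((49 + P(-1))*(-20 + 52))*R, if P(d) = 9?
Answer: -229998/437 ≈ -526.31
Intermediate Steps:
L = -246 (L = -2*123 = -246)
R = -66/437 (R = -7/19 - 5/(-23) = -7*1/19 - 5*(-1/23) = -7/19 + 5/23 = -66/437 ≈ -0.15103)
L + ((49 + P(-1))*(-20 + 52))*R = -246 + ((49 + 9)*(-20 + 52))*(-66/437) = -246 + (58*32)*(-66/437) = -246 + 1856*(-66/437) = -246 - 122496/437 = -229998/437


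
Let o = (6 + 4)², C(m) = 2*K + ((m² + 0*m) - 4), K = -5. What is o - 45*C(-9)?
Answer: -2915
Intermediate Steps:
C(m) = -14 + m² (C(m) = 2*(-5) + ((m² + 0*m) - 4) = -10 + ((m² + 0) - 4) = -10 + (m² - 4) = -10 + (-4 + m²) = -14 + m²)
o = 100 (o = 10² = 100)
o - 45*C(-9) = 100 - 45*(-14 + (-9)²) = 100 - 45*(-14 + 81) = 100 - 45*67 = 100 - 3015 = -2915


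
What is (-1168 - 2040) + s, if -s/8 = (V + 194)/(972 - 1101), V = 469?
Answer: -136176/43 ≈ -3166.9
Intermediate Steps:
s = 1768/43 (s = -8*(469 + 194)/(972 - 1101) = -5304/(-129) = -5304*(-1)/129 = -8*(-221/43) = 1768/43 ≈ 41.116)
(-1168 - 2040) + s = (-1168 - 2040) + 1768/43 = -3208 + 1768/43 = -136176/43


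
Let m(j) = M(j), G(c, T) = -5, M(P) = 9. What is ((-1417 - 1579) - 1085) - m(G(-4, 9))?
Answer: -4090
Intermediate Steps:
m(j) = 9
((-1417 - 1579) - 1085) - m(G(-4, 9)) = ((-1417 - 1579) - 1085) - 1*9 = (-2996 - 1085) - 9 = -4081 - 9 = -4090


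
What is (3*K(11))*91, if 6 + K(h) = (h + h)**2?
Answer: 130494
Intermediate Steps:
K(h) = -6 + 4*h**2 (K(h) = -6 + (h + h)**2 = -6 + (2*h)**2 = -6 + 4*h**2)
(3*K(11))*91 = (3*(-6 + 4*11**2))*91 = (3*(-6 + 4*121))*91 = (3*(-6 + 484))*91 = (3*478)*91 = 1434*91 = 130494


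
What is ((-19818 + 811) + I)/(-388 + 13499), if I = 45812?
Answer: 26805/13111 ≈ 2.0445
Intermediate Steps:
((-19818 + 811) + I)/(-388 + 13499) = ((-19818 + 811) + 45812)/(-388 + 13499) = (-19007 + 45812)/13111 = 26805*(1/13111) = 26805/13111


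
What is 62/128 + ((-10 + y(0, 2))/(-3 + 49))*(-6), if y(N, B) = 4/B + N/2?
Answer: 2249/1472 ≈ 1.5279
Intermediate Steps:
y(N, B) = N/2 + 4/B (y(N, B) = 4/B + N*(½) = 4/B + N/2 = N/2 + 4/B)
62/128 + ((-10 + y(0, 2))/(-3 + 49))*(-6) = 62/128 + ((-10 + ((½)*0 + 4/2))/(-3 + 49))*(-6) = 62*(1/128) + ((-10 + (0 + 4*(½)))/46)*(-6) = 31/64 + ((-10 + (0 + 2))*(1/46))*(-6) = 31/64 + ((-10 + 2)*(1/46))*(-6) = 31/64 - 8*1/46*(-6) = 31/64 - 4/23*(-6) = 31/64 + 24/23 = 2249/1472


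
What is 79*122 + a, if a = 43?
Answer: 9681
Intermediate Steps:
79*122 + a = 79*122 + 43 = 9638 + 43 = 9681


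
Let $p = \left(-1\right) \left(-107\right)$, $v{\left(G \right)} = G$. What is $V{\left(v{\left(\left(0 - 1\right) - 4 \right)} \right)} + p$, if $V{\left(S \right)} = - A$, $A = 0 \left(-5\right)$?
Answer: $107$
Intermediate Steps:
$A = 0$
$V{\left(S \right)} = 0$ ($V{\left(S \right)} = \left(-1\right) 0 = 0$)
$p = 107$
$V{\left(v{\left(\left(0 - 1\right) - 4 \right)} \right)} + p = 0 + 107 = 107$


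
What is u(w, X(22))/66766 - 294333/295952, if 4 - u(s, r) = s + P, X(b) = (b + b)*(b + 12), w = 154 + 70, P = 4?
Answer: -1408409309/1411395088 ≈ -0.99788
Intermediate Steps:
w = 224
X(b) = 2*b*(12 + b) (X(b) = (2*b)*(12 + b) = 2*b*(12 + b))
u(s, r) = -s (u(s, r) = 4 - (s + 4) = 4 - (4 + s) = 4 + (-4 - s) = -s)
u(w, X(22))/66766 - 294333/295952 = -1*224/66766 - 294333/295952 = -224*1/66766 - 294333*1/295952 = -16/4769 - 294333/295952 = -1408409309/1411395088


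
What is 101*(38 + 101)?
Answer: 14039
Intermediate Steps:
101*(38 + 101) = 101*139 = 14039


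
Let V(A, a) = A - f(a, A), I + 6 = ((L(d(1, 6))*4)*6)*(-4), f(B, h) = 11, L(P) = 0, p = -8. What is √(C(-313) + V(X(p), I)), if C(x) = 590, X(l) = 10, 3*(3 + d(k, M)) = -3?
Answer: √589 ≈ 24.269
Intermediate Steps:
d(k, M) = -4 (d(k, M) = -3 + (⅓)*(-3) = -3 - 1 = -4)
I = -6 (I = -6 + ((0*4)*6)*(-4) = -6 + (0*6)*(-4) = -6 + 0*(-4) = -6 + 0 = -6)
V(A, a) = -11 + A (V(A, a) = A - 1*11 = A - 11 = -11 + A)
√(C(-313) + V(X(p), I)) = √(590 + (-11 + 10)) = √(590 - 1) = √589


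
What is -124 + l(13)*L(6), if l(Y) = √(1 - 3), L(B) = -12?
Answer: -124 - 12*I*√2 ≈ -124.0 - 16.971*I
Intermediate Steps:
l(Y) = I*√2 (l(Y) = √(-2) = I*√2)
-124 + l(13)*L(6) = -124 + (I*√2)*(-12) = -124 - 12*I*√2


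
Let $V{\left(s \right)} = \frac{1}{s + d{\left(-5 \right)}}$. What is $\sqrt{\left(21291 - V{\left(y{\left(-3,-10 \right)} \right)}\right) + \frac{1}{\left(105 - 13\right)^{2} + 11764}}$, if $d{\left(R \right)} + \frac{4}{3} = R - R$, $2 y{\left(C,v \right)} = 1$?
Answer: $\frac{\sqrt{54451073362205}}{50570} \approx 145.92$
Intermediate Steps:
$y{\left(C,v \right)} = \frac{1}{2}$ ($y{\left(C,v \right)} = \frac{1}{2} \cdot 1 = \frac{1}{2}$)
$d{\left(R \right)} = - \frac{4}{3}$ ($d{\left(R \right)} = - \frac{4}{3} + \left(R - R\right) = - \frac{4}{3} + 0 = - \frac{4}{3}$)
$V{\left(s \right)} = \frac{1}{- \frac{4}{3} + s}$ ($V{\left(s \right)} = \frac{1}{s - \frac{4}{3}} = \frac{1}{- \frac{4}{3} + s}$)
$\sqrt{\left(21291 - V{\left(y{\left(-3,-10 \right)} \right)}\right) + \frac{1}{\left(105 - 13\right)^{2} + 11764}} = \sqrt{\left(21291 - \frac{3}{-4 + 3 \cdot \frac{1}{2}}\right) + \frac{1}{\left(105 - 13\right)^{2} + 11764}} = \sqrt{\left(21291 - \frac{3}{-4 + \frac{3}{2}}\right) + \frac{1}{92^{2} + 11764}} = \sqrt{\left(21291 - \frac{3}{- \frac{5}{2}}\right) + \frac{1}{8464 + 11764}} = \sqrt{\left(21291 - 3 \left(- \frac{2}{5}\right)\right) + \frac{1}{20228}} = \sqrt{\left(21291 - - \frac{6}{5}\right) + \frac{1}{20228}} = \sqrt{\left(21291 + \frac{6}{5}\right) + \frac{1}{20228}} = \sqrt{\frac{106461}{5} + \frac{1}{20228}} = \sqrt{\frac{2153493113}{101140}} = \frac{\sqrt{54451073362205}}{50570}$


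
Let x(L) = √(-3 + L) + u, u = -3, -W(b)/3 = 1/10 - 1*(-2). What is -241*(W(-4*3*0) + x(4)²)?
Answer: 5543/10 ≈ 554.30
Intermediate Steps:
W(b) = -63/10 (W(b) = -3*(1/10 - 1*(-2)) = -3*(⅒ + 2) = -3*21/10 = -63/10)
x(L) = -3 + √(-3 + L) (x(L) = √(-3 + L) - 3 = -3 + √(-3 + L))
-241*(W(-4*3*0) + x(4)²) = -241*(-63/10 + (-3 + √(-3 + 4))²) = -241*(-63/10 + (-3 + √1)²) = -241*(-63/10 + (-3 + 1)²) = -241*(-63/10 + (-2)²) = -241*(-63/10 + 4) = -241*(-23/10) = 5543/10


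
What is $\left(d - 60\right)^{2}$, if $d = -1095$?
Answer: $1334025$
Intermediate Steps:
$\left(d - 60\right)^{2} = \left(-1095 - 60\right)^{2} = \left(-1155\right)^{2} = 1334025$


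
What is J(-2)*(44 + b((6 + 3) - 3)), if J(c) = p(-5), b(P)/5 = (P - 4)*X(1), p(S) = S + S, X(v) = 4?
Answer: -840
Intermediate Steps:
p(S) = 2*S
b(P) = -80 + 20*P (b(P) = 5*((P - 4)*4) = 5*((-4 + P)*4) = 5*(-16 + 4*P) = -80 + 20*P)
J(c) = -10 (J(c) = 2*(-5) = -10)
J(-2)*(44 + b((6 + 3) - 3)) = -10*(44 + (-80 + 20*((6 + 3) - 3))) = -10*(44 + (-80 + 20*(9 - 3))) = -10*(44 + (-80 + 20*6)) = -10*(44 + (-80 + 120)) = -10*(44 + 40) = -10*84 = -840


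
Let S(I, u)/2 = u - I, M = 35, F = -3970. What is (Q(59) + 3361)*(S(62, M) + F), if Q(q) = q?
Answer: -13762080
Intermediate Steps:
S(I, u) = -2*I + 2*u (S(I, u) = 2*(u - I) = -2*I + 2*u)
(Q(59) + 3361)*(S(62, M) + F) = (59 + 3361)*((-2*62 + 2*35) - 3970) = 3420*((-124 + 70) - 3970) = 3420*(-54 - 3970) = 3420*(-4024) = -13762080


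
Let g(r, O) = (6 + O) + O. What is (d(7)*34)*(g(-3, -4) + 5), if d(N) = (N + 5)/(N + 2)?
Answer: 136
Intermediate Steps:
g(r, O) = 6 + 2*O
d(N) = (5 + N)/(2 + N)
(d(7)*34)*(g(-3, -4) + 5) = (((5 + 7)/(2 + 7))*34)*((6 + 2*(-4)) + 5) = ((12/9)*34)*((6 - 8) + 5) = (((1/9)*12)*34)*(-2 + 5) = ((4/3)*34)*3 = (136/3)*3 = 136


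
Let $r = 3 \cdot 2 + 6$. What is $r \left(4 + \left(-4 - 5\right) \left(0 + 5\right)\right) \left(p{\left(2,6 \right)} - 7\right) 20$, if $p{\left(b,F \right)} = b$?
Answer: $49200$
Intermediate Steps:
$r = 12$ ($r = 6 + 6 = 12$)
$r \left(4 + \left(-4 - 5\right) \left(0 + 5\right)\right) \left(p{\left(2,6 \right)} - 7\right) 20 = 12 \left(4 + \left(-4 - 5\right) \left(0 + 5\right)\right) \left(2 - 7\right) 20 = 12 \left(4 - 45\right) \left(-5\right) 20 = 12 \left(\left(-41\right) \left(-5\right)\right) 20 = 12 \cdot 205 \cdot 20 = 2460 \cdot 20 = 49200$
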